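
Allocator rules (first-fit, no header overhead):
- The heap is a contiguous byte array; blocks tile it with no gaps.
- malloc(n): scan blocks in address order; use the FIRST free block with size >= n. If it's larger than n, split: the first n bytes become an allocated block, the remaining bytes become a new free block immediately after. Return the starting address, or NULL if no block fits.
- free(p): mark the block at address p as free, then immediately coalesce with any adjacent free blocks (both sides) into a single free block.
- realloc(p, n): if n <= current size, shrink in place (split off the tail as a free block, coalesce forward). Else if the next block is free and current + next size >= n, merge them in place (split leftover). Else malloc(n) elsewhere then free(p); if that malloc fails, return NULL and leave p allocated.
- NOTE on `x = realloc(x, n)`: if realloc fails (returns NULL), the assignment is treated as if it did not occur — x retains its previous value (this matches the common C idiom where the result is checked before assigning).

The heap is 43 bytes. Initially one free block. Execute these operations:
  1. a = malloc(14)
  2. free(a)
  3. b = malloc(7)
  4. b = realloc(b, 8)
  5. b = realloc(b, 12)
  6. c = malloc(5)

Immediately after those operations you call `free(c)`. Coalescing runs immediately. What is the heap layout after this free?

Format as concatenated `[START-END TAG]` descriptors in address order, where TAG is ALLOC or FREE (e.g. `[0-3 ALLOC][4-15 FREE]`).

Op 1: a = malloc(14) -> a = 0; heap: [0-13 ALLOC][14-42 FREE]
Op 2: free(a) -> (freed a); heap: [0-42 FREE]
Op 3: b = malloc(7) -> b = 0; heap: [0-6 ALLOC][7-42 FREE]
Op 4: b = realloc(b, 8) -> b = 0; heap: [0-7 ALLOC][8-42 FREE]
Op 5: b = realloc(b, 12) -> b = 0; heap: [0-11 ALLOC][12-42 FREE]
Op 6: c = malloc(5) -> c = 12; heap: [0-11 ALLOC][12-16 ALLOC][17-42 FREE]
free(c): c = 12 -> block [12-16 ALLOC]; mark free, coalesce with adjacent free neighbors -> [0-11 ALLOC][12-42 FREE]

Answer: [0-11 ALLOC][12-42 FREE]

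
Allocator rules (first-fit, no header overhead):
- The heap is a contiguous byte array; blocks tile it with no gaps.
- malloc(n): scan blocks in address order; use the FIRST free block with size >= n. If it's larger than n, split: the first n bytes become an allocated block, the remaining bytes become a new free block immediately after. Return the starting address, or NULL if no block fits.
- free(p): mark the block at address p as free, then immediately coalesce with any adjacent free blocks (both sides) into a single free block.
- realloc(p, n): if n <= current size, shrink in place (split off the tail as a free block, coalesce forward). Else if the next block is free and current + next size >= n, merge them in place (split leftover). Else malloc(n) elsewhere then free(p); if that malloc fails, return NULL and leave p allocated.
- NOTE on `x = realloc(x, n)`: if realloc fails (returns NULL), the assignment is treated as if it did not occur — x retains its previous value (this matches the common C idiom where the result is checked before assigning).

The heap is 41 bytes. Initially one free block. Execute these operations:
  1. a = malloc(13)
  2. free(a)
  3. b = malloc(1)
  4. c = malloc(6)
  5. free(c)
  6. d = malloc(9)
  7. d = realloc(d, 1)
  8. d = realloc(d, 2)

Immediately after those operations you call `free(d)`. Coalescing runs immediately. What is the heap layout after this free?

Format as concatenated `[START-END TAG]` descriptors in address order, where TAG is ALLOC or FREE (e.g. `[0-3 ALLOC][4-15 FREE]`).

Op 1: a = malloc(13) -> a = 0; heap: [0-12 ALLOC][13-40 FREE]
Op 2: free(a) -> (freed a); heap: [0-40 FREE]
Op 3: b = malloc(1) -> b = 0; heap: [0-0 ALLOC][1-40 FREE]
Op 4: c = malloc(6) -> c = 1; heap: [0-0 ALLOC][1-6 ALLOC][7-40 FREE]
Op 5: free(c) -> (freed c); heap: [0-0 ALLOC][1-40 FREE]
Op 6: d = malloc(9) -> d = 1; heap: [0-0 ALLOC][1-9 ALLOC][10-40 FREE]
Op 7: d = realloc(d, 1) -> d = 1; heap: [0-0 ALLOC][1-1 ALLOC][2-40 FREE]
Op 8: d = realloc(d, 2) -> d = 1; heap: [0-0 ALLOC][1-2 ALLOC][3-40 FREE]
free(d): d = 1 -> block [1-2 ALLOC]; mark free, coalesce with adjacent free neighbors -> [0-0 ALLOC][1-40 FREE]

Answer: [0-0 ALLOC][1-40 FREE]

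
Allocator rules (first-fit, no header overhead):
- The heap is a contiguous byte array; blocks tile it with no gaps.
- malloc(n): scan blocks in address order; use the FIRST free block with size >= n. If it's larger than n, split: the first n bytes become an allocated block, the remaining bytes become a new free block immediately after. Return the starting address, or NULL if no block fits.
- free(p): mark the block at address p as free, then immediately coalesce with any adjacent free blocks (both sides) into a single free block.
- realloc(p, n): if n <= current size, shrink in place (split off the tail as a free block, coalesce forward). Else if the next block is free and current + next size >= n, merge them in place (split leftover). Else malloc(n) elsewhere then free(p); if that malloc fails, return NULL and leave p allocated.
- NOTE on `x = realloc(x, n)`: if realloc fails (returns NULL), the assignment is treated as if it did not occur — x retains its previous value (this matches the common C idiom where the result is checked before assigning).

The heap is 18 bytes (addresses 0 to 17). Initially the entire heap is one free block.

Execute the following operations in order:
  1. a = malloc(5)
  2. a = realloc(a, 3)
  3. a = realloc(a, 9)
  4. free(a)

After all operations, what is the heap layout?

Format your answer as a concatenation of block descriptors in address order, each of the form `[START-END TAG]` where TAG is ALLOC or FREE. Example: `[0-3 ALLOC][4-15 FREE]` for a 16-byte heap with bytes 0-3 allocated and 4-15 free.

Answer: [0-17 FREE]

Derivation:
Op 1: a = malloc(5) -> a = 0; heap: [0-4 ALLOC][5-17 FREE]
Op 2: a = realloc(a, 3) -> a = 0; heap: [0-2 ALLOC][3-17 FREE]
Op 3: a = realloc(a, 9) -> a = 0; heap: [0-8 ALLOC][9-17 FREE]
Op 4: free(a) -> (freed a); heap: [0-17 FREE]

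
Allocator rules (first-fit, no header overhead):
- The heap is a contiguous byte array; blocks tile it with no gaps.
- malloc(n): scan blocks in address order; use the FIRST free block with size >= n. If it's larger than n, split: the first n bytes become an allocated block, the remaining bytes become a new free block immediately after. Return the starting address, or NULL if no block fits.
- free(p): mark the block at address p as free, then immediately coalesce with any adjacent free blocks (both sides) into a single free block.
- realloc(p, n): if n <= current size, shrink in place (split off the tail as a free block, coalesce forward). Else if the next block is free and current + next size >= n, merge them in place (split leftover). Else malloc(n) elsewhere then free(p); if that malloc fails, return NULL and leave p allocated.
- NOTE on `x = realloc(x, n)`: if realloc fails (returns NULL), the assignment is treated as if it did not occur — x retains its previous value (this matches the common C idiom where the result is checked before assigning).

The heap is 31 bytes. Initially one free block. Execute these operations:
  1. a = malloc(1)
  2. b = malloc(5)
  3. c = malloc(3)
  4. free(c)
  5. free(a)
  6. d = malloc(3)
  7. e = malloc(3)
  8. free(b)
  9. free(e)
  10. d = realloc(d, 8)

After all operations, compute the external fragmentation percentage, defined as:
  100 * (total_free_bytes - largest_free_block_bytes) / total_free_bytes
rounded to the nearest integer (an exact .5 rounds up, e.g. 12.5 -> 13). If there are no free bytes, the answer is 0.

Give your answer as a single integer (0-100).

Answer: 26

Derivation:
Op 1: a = malloc(1) -> a = 0; heap: [0-0 ALLOC][1-30 FREE]
Op 2: b = malloc(5) -> b = 1; heap: [0-0 ALLOC][1-5 ALLOC][6-30 FREE]
Op 3: c = malloc(3) -> c = 6; heap: [0-0 ALLOC][1-5 ALLOC][6-8 ALLOC][9-30 FREE]
Op 4: free(c) -> (freed c); heap: [0-0 ALLOC][1-5 ALLOC][6-30 FREE]
Op 5: free(a) -> (freed a); heap: [0-0 FREE][1-5 ALLOC][6-30 FREE]
Op 6: d = malloc(3) -> d = 6; heap: [0-0 FREE][1-5 ALLOC][6-8 ALLOC][9-30 FREE]
Op 7: e = malloc(3) -> e = 9; heap: [0-0 FREE][1-5 ALLOC][6-8 ALLOC][9-11 ALLOC][12-30 FREE]
Op 8: free(b) -> (freed b); heap: [0-5 FREE][6-8 ALLOC][9-11 ALLOC][12-30 FREE]
Op 9: free(e) -> (freed e); heap: [0-5 FREE][6-8 ALLOC][9-30 FREE]
Op 10: d = realloc(d, 8) -> d = 6; heap: [0-5 FREE][6-13 ALLOC][14-30 FREE]
Free blocks: [6 17] total_free=23 largest=17 -> 100*(23-17)/23 = 600/23 ≈ 26.087 -> rounds to 26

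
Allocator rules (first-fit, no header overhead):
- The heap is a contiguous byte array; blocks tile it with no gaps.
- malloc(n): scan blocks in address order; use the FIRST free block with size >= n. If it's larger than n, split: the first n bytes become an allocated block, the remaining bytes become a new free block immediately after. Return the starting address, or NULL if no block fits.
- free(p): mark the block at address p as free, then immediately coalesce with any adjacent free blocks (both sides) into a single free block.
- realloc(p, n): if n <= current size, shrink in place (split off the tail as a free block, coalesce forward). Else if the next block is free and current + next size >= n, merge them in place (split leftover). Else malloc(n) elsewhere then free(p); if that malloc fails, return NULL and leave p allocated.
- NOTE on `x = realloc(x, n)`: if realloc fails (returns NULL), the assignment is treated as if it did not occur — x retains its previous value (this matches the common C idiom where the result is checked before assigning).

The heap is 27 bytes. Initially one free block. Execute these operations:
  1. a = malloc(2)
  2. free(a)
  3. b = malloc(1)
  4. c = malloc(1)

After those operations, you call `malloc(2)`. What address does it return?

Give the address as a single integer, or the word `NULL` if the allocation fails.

Op 1: a = malloc(2) -> a = 0; heap: [0-1 ALLOC][2-26 FREE]
Op 2: free(a) -> (freed a); heap: [0-26 FREE]
Op 3: b = malloc(1) -> b = 0; heap: [0-0 ALLOC][1-26 FREE]
Op 4: c = malloc(1) -> c = 1; heap: [0-0 ALLOC][1-1 ALLOC][2-26 FREE]
malloc(2): first-fit scan over [0-0 ALLOC][1-1 ALLOC][2-26 FREE] -> 2

Answer: 2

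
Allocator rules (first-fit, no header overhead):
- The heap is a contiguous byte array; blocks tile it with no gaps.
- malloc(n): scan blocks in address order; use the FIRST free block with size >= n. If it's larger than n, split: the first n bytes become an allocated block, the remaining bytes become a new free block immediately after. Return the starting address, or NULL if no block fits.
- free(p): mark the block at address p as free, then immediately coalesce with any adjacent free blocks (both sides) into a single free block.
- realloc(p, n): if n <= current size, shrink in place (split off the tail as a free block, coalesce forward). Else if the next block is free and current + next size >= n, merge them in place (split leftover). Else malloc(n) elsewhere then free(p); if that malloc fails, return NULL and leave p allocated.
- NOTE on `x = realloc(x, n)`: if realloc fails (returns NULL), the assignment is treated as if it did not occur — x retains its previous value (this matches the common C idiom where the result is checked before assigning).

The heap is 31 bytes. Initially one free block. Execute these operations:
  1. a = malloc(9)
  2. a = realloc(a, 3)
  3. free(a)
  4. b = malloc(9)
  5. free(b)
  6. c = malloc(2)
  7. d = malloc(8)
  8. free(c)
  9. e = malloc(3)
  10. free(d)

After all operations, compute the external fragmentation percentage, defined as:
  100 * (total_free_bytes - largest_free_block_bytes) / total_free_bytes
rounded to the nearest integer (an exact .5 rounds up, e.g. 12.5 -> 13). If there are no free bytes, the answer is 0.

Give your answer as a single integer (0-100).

Answer: 36

Derivation:
Op 1: a = malloc(9) -> a = 0; heap: [0-8 ALLOC][9-30 FREE]
Op 2: a = realloc(a, 3) -> a = 0; heap: [0-2 ALLOC][3-30 FREE]
Op 3: free(a) -> (freed a); heap: [0-30 FREE]
Op 4: b = malloc(9) -> b = 0; heap: [0-8 ALLOC][9-30 FREE]
Op 5: free(b) -> (freed b); heap: [0-30 FREE]
Op 6: c = malloc(2) -> c = 0; heap: [0-1 ALLOC][2-30 FREE]
Op 7: d = malloc(8) -> d = 2; heap: [0-1 ALLOC][2-9 ALLOC][10-30 FREE]
Op 8: free(c) -> (freed c); heap: [0-1 FREE][2-9 ALLOC][10-30 FREE]
Op 9: e = malloc(3) -> e = 10; heap: [0-1 FREE][2-9 ALLOC][10-12 ALLOC][13-30 FREE]
Op 10: free(d) -> (freed d); heap: [0-9 FREE][10-12 ALLOC][13-30 FREE]
Free blocks: [10 18] total_free=28 largest=18 -> 100*(28-18)/28 = 1000/28 ≈ 35.714 -> rounds to 36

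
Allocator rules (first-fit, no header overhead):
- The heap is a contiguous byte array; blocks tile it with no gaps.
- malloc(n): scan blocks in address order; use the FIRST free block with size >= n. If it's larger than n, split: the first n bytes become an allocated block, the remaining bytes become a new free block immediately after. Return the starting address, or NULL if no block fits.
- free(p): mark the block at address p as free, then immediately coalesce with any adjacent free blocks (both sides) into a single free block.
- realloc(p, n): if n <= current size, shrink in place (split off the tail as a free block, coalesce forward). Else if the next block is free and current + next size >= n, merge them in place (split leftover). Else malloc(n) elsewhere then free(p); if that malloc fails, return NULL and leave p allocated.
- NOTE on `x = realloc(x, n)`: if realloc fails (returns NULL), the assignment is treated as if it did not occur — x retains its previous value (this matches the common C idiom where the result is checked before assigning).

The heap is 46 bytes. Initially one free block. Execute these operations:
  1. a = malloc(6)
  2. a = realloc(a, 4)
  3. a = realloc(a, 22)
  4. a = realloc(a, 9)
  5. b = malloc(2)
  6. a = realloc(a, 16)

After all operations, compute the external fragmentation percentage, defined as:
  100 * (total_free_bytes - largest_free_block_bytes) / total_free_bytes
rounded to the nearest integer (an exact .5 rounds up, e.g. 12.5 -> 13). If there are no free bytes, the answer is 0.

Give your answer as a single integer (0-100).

Answer: 32

Derivation:
Op 1: a = malloc(6) -> a = 0; heap: [0-5 ALLOC][6-45 FREE]
Op 2: a = realloc(a, 4) -> a = 0; heap: [0-3 ALLOC][4-45 FREE]
Op 3: a = realloc(a, 22) -> a = 0; heap: [0-21 ALLOC][22-45 FREE]
Op 4: a = realloc(a, 9) -> a = 0; heap: [0-8 ALLOC][9-45 FREE]
Op 5: b = malloc(2) -> b = 9; heap: [0-8 ALLOC][9-10 ALLOC][11-45 FREE]
Op 6: a = realloc(a, 16) -> a = 11; heap: [0-8 FREE][9-10 ALLOC][11-26 ALLOC][27-45 FREE]
Free blocks: [9 19] total_free=28 largest=19 -> 100*(28-19)/28 = 900/28 ≈ 32.143 -> rounds to 32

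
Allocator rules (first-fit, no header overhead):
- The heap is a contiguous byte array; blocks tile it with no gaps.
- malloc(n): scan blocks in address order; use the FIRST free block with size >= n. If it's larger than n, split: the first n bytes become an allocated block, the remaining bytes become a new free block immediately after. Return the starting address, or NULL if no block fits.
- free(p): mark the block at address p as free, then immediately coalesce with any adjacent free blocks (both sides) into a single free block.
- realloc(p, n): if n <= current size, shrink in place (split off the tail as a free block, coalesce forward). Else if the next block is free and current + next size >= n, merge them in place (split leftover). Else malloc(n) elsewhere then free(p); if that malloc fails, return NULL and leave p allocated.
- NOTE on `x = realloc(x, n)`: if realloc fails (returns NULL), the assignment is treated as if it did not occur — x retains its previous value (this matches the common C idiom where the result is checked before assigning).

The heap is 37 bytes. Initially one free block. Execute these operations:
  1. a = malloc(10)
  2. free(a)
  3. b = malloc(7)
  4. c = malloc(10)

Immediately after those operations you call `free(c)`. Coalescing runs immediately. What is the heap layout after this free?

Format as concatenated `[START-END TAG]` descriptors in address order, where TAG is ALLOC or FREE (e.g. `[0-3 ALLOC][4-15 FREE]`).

Op 1: a = malloc(10) -> a = 0; heap: [0-9 ALLOC][10-36 FREE]
Op 2: free(a) -> (freed a); heap: [0-36 FREE]
Op 3: b = malloc(7) -> b = 0; heap: [0-6 ALLOC][7-36 FREE]
Op 4: c = malloc(10) -> c = 7; heap: [0-6 ALLOC][7-16 ALLOC][17-36 FREE]
free(c): c = 7 -> block [7-16 ALLOC]; mark free, coalesce with adjacent free neighbors -> [0-6 ALLOC][7-36 FREE]

Answer: [0-6 ALLOC][7-36 FREE]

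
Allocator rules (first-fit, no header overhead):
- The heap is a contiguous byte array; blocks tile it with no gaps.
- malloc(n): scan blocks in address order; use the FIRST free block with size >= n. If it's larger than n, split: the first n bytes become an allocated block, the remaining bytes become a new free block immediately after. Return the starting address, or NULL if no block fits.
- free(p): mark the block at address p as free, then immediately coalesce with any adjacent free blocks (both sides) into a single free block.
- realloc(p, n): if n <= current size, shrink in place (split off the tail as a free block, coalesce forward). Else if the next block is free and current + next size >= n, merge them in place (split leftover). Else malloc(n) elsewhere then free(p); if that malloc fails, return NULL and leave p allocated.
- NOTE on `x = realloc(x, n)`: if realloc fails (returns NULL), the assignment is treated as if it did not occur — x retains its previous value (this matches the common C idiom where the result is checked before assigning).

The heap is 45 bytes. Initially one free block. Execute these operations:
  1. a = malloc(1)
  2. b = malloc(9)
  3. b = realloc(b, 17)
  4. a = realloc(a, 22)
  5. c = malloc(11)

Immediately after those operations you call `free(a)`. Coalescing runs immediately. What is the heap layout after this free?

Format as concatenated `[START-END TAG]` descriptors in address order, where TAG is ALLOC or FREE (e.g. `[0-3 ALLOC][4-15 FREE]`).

Op 1: a = malloc(1) -> a = 0; heap: [0-0 ALLOC][1-44 FREE]
Op 2: b = malloc(9) -> b = 1; heap: [0-0 ALLOC][1-9 ALLOC][10-44 FREE]
Op 3: b = realloc(b, 17) -> b = 1; heap: [0-0 ALLOC][1-17 ALLOC][18-44 FREE]
Op 4: a = realloc(a, 22) -> a = 18; heap: [0-0 FREE][1-17 ALLOC][18-39 ALLOC][40-44 FREE]
Op 5: c = malloc(11) -> c = NULL; heap: [0-0 FREE][1-17 ALLOC][18-39 ALLOC][40-44 FREE]
free(a): a = 18 -> block [18-39 ALLOC]; mark free, coalesce with adjacent free neighbors -> [0-0 FREE][1-17 ALLOC][18-44 FREE]

Answer: [0-0 FREE][1-17 ALLOC][18-44 FREE]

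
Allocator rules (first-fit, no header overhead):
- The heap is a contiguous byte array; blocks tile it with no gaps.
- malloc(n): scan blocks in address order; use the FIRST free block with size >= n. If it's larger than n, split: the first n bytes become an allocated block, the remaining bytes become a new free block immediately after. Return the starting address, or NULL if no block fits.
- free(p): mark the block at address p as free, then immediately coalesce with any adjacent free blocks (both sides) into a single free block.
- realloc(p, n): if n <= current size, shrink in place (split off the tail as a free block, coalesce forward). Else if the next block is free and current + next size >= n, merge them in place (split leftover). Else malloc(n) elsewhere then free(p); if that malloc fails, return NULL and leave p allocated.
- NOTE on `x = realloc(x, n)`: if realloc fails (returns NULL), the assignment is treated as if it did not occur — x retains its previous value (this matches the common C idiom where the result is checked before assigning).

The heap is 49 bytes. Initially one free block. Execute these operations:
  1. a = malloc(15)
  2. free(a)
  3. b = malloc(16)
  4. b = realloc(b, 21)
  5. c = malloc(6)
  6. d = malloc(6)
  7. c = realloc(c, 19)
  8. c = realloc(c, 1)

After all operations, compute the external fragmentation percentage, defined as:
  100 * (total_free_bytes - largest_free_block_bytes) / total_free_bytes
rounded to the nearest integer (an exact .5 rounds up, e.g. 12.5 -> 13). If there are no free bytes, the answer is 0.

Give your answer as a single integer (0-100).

Op 1: a = malloc(15) -> a = 0; heap: [0-14 ALLOC][15-48 FREE]
Op 2: free(a) -> (freed a); heap: [0-48 FREE]
Op 3: b = malloc(16) -> b = 0; heap: [0-15 ALLOC][16-48 FREE]
Op 4: b = realloc(b, 21) -> b = 0; heap: [0-20 ALLOC][21-48 FREE]
Op 5: c = malloc(6) -> c = 21; heap: [0-20 ALLOC][21-26 ALLOC][27-48 FREE]
Op 6: d = malloc(6) -> d = 27; heap: [0-20 ALLOC][21-26 ALLOC][27-32 ALLOC][33-48 FREE]
Op 7: c = realloc(c, 19) -> NULL (c unchanged); heap: [0-20 ALLOC][21-26 ALLOC][27-32 ALLOC][33-48 FREE]
Op 8: c = realloc(c, 1) -> c = 21; heap: [0-20 ALLOC][21-21 ALLOC][22-26 FREE][27-32 ALLOC][33-48 FREE]
Free blocks: [5 16] total_free=21 largest=16 -> 100*(21-16)/21 = 500/21 ≈ 23.810 -> rounds to 24

Answer: 24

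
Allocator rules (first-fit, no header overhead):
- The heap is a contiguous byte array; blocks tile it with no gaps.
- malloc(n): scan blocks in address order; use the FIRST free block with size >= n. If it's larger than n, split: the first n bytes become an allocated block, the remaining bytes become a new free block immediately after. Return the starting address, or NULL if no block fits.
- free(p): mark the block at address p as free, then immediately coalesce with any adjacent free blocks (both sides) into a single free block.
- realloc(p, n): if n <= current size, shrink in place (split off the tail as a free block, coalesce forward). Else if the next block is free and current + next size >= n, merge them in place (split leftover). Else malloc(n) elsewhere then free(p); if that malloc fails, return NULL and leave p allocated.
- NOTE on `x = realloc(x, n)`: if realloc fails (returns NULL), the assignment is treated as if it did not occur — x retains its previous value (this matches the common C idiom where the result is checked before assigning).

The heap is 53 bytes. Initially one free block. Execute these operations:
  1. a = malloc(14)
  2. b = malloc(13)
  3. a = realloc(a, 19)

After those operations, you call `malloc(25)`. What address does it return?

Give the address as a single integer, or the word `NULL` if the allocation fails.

Answer: NULL

Derivation:
Op 1: a = malloc(14) -> a = 0; heap: [0-13 ALLOC][14-52 FREE]
Op 2: b = malloc(13) -> b = 14; heap: [0-13 ALLOC][14-26 ALLOC][27-52 FREE]
Op 3: a = realloc(a, 19) -> a = 27; heap: [0-13 FREE][14-26 ALLOC][27-45 ALLOC][46-52 FREE]
malloc(25): first-fit scan over [0-13 FREE][14-26 ALLOC][27-45 ALLOC][46-52 FREE] -> NULL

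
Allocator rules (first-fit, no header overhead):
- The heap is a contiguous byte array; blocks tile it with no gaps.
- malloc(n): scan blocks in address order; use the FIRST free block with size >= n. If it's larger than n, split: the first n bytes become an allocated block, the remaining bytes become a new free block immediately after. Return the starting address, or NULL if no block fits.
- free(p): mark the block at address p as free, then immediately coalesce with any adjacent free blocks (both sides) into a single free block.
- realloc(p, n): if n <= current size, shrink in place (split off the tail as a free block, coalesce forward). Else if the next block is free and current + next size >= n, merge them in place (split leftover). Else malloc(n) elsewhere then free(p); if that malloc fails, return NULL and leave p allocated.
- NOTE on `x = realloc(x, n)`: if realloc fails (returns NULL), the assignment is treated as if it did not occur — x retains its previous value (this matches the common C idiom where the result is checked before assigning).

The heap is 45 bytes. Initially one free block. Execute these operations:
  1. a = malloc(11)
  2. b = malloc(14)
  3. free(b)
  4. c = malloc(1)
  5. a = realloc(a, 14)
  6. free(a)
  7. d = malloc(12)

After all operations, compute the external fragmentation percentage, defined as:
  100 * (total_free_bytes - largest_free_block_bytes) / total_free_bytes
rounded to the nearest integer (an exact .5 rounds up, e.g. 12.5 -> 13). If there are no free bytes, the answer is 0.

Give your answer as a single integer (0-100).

Answer: 34

Derivation:
Op 1: a = malloc(11) -> a = 0; heap: [0-10 ALLOC][11-44 FREE]
Op 2: b = malloc(14) -> b = 11; heap: [0-10 ALLOC][11-24 ALLOC][25-44 FREE]
Op 3: free(b) -> (freed b); heap: [0-10 ALLOC][11-44 FREE]
Op 4: c = malloc(1) -> c = 11; heap: [0-10 ALLOC][11-11 ALLOC][12-44 FREE]
Op 5: a = realloc(a, 14) -> a = 12; heap: [0-10 FREE][11-11 ALLOC][12-25 ALLOC][26-44 FREE]
Op 6: free(a) -> (freed a); heap: [0-10 FREE][11-11 ALLOC][12-44 FREE]
Op 7: d = malloc(12) -> d = 12; heap: [0-10 FREE][11-11 ALLOC][12-23 ALLOC][24-44 FREE]
Free blocks: [11 21] total_free=32 largest=21 -> 100*(32-21)/32 = 1100/32 = 34.375 -> rounds to 34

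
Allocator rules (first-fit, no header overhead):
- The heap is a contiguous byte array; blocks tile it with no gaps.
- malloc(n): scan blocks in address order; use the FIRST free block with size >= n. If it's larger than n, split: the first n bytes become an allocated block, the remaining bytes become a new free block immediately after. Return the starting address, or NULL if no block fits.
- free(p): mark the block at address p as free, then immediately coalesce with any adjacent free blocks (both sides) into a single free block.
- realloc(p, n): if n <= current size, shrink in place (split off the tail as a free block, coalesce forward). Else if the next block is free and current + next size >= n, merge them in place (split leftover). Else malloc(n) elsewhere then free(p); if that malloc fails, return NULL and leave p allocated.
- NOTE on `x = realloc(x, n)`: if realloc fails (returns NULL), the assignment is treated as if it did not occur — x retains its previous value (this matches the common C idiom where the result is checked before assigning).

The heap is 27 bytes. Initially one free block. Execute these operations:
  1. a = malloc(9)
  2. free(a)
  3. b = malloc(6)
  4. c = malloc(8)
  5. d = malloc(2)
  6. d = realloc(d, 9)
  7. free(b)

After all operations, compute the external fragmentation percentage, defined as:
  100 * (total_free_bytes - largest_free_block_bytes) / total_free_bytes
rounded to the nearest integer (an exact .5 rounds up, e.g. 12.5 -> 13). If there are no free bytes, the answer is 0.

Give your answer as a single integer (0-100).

Answer: 40

Derivation:
Op 1: a = malloc(9) -> a = 0; heap: [0-8 ALLOC][9-26 FREE]
Op 2: free(a) -> (freed a); heap: [0-26 FREE]
Op 3: b = malloc(6) -> b = 0; heap: [0-5 ALLOC][6-26 FREE]
Op 4: c = malloc(8) -> c = 6; heap: [0-5 ALLOC][6-13 ALLOC][14-26 FREE]
Op 5: d = malloc(2) -> d = 14; heap: [0-5 ALLOC][6-13 ALLOC][14-15 ALLOC][16-26 FREE]
Op 6: d = realloc(d, 9) -> d = 14; heap: [0-5 ALLOC][6-13 ALLOC][14-22 ALLOC][23-26 FREE]
Op 7: free(b) -> (freed b); heap: [0-5 FREE][6-13 ALLOC][14-22 ALLOC][23-26 FREE]
Free blocks: [6 4] total_free=10 largest=6 -> 100*(10-6)/10 = 400/10 = 40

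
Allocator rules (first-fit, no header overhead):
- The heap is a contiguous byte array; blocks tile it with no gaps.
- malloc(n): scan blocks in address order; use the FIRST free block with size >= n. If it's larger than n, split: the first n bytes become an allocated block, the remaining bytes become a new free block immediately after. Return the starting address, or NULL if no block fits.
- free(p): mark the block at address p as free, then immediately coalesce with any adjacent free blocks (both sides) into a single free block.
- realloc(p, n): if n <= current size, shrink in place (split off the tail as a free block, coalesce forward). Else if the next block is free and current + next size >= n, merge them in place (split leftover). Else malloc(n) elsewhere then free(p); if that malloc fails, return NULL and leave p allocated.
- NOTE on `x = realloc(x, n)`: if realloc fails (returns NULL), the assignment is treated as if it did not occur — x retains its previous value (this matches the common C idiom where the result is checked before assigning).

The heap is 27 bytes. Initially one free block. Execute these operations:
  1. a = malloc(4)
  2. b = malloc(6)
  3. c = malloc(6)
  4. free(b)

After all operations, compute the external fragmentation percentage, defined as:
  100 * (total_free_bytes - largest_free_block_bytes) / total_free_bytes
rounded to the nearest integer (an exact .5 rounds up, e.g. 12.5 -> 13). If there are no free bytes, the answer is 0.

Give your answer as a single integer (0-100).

Answer: 35

Derivation:
Op 1: a = malloc(4) -> a = 0; heap: [0-3 ALLOC][4-26 FREE]
Op 2: b = malloc(6) -> b = 4; heap: [0-3 ALLOC][4-9 ALLOC][10-26 FREE]
Op 3: c = malloc(6) -> c = 10; heap: [0-3 ALLOC][4-9 ALLOC][10-15 ALLOC][16-26 FREE]
Op 4: free(b) -> (freed b); heap: [0-3 ALLOC][4-9 FREE][10-15 ALLOC][16-26 FREE]
Free blocks: [6 11] total_free=17 largest=11 -> 100*(17-11)/17 = 600/17 ≈ 35.294 -> rounds to 35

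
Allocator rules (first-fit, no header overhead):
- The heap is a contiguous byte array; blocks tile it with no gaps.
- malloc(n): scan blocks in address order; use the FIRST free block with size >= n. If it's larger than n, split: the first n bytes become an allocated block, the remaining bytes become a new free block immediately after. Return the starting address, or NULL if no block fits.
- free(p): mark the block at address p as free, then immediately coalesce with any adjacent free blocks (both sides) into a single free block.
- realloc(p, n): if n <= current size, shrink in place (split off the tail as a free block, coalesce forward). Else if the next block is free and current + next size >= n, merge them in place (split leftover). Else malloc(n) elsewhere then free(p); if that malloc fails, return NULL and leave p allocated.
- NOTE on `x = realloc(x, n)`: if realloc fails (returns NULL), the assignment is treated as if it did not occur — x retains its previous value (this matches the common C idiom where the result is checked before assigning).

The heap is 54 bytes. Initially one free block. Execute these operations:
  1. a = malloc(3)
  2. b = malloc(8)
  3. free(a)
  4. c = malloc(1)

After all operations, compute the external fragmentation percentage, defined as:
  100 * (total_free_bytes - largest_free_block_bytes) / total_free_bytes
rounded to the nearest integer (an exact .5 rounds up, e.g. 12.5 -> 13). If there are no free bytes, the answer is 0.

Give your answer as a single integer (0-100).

Answer: 4

Derivation:
Op 1: a = malloc(3) -> a = 0; heap: [0-2 ALLOC][3-53 FREE]
Op 2: b = malloc(8) -> b = 3; heap: [0-2 ALLOC][3-10 ALLOC][11-53 FREE]
Op 3: free(a) -> (freed a); heap: [0-2 FREE][3-10 ALLOC][11-53 FREE]
Op 4: c = malloc(1) -> c = 0; heap: [0-0 ALLOC][1-2 FREE][3-10 ALLOC][11-53 FREE]
Free blocks: [2 43] total_free=45 largest=43 -> 100*(45-43)/45 = 200/45 ≈ 4.444 -> rounds to 4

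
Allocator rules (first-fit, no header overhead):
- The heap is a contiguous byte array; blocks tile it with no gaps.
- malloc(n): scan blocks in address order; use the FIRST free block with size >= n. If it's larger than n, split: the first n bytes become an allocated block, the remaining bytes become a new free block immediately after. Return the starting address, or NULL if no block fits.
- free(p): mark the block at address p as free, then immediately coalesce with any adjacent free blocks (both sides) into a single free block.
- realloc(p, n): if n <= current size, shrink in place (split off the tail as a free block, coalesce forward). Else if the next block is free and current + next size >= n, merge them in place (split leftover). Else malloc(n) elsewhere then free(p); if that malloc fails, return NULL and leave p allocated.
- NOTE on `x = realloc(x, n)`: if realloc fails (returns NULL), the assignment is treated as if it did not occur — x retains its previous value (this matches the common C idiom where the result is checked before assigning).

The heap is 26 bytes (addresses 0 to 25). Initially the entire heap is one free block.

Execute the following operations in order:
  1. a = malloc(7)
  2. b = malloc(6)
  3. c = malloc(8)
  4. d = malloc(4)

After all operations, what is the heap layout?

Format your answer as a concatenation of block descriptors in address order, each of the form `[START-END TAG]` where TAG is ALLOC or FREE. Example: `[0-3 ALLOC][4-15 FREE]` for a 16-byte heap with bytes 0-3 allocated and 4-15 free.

Op 1: a = malloc(7) -> a = 0; heap: [0-6 ALLOC][7-25 FREE]
Op 2: b = malloc(6) -> b = 7; heap: [0-6 ALLOC][7-12 ALLOC][13-25 FREE]
Op 3: c = malloc(8) -> c = 13; heap: [0-6 ALLOC][7-12 ALLOC][13-20 ALLOC][21-25 FREE]
Op 4: d = malloc(4) -> d = 21; heap: [0-6 ALLOC][7-12 ALLOC][13-20 ALLOC][21-24 ALLOC][25-25 FREE]

Answer: [0-6 ALLOC][7-12 ALLOC][13-20 ALLOC][21-24 ALLOC][25-25 FREE]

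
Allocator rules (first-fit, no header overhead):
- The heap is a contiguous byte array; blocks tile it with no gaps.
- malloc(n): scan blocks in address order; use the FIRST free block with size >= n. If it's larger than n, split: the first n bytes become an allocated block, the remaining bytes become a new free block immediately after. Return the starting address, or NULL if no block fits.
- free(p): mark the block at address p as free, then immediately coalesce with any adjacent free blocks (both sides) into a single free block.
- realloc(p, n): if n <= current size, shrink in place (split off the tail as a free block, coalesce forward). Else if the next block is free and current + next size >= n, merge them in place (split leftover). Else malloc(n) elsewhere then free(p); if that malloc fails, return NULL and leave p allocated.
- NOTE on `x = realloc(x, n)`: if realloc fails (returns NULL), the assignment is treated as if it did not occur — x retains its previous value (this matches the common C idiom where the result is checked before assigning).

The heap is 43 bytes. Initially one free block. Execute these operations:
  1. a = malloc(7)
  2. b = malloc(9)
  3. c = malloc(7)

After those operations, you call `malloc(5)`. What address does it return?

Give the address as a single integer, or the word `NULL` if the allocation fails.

Answer: 23

Derivation:
Op 1: a = malloc(7) -> a = 0; heap: [0-6 ALLOC][7-42 FREE]
Op 2: b = malloc(9) -> b = 7; heap: [0-6 ALLOC][7-15 ALLOC][16-42 FREE]
Op 3: c = malloc(7) -> c = 16; heap: [0-6 ALLOC][7-15 ALLOC][16-22 ALLOC][23-42 FREE]
malloc(5): first-fit scan over [0-6 ALLOC][7-15 ALLOC][16-22 ALLOC][23-42 FREE] -> 23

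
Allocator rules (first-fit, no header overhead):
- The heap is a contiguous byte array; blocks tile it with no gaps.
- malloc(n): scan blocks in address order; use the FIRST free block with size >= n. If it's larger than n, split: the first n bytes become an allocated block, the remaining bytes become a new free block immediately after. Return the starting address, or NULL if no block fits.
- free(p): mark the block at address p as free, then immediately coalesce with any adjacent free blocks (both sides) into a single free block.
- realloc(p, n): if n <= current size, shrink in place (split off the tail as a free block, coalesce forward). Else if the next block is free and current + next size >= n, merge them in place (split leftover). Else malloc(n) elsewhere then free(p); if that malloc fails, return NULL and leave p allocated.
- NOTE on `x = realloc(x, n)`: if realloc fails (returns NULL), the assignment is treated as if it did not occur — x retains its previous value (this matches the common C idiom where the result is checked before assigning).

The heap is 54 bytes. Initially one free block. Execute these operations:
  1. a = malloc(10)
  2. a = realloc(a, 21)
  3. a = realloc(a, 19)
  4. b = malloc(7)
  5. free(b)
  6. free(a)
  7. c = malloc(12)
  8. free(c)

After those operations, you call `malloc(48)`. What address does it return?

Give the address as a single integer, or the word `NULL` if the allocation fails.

Op 1: a = malloc(10) -> a = 0; heap: [0-9 ALLOC][10-53 FREE]
Op 2: a = realloc(a, 21) -> a = 0; heap: [0-20 ALLOC][21-53 FREE]
Op 3: a = realloc(a, 19) -> a = 0; heap: [0-18 ALLOC][19-53 FREE]
Op 4: b = malloc(7) -> b = 19; heap: [0-18 ALLOC][19-25 ALLOC][26-53 FREE]
Op 5: free(b) -> (freed b); heap: [0-18 ALLOC][19-53 FREE]
Op 6: free(a) -> (freed a); heap: [0-53 FREE]
Op 7: c = malloc(12) -> c = 0; heap: [0-11 ALLOC][12-53 FREE]
Op 8: free(c) -> (freed c); heap: [0-53 FREE]
malloc(48): first-fit scan over [0-53 FREE] -> 0

Answer: 0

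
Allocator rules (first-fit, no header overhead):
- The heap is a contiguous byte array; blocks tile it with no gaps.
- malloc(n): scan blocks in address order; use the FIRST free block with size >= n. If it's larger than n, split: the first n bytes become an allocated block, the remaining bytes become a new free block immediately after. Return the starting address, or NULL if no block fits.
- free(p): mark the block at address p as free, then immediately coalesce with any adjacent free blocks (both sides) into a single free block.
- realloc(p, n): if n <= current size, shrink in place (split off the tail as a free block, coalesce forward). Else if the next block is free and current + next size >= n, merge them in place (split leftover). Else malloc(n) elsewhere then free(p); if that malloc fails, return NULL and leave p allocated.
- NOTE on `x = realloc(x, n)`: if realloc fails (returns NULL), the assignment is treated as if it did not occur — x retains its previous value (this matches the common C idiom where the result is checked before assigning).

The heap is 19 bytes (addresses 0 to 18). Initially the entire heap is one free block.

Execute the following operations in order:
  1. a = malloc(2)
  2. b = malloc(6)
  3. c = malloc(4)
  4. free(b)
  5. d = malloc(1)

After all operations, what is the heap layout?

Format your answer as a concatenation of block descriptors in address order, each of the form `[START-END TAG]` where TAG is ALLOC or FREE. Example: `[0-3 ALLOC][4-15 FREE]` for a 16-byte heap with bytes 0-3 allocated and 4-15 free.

Answer: [0-1 ALLOC][2-2 ALLOC][3-7 FREE][8-11 ALLOC][12-18 FREE]

Derivation:
Op 1: a = malloc(2) -> a = 0; heap: [0-1 ALLOC][2-18 FREE]
Op 2: b = malloc(6) -> b = 2; heap: [0-1 ALLOC][2-7 ALLOC][8-18 FREE]
Op 3: c = malloc(4) -> c = 8; heap: [0-1 ALLOC][2-7 ALLOC][8-11 ALLOC][12-18 FREE]
Op 4: free(b) -> (freed b); heap: [0-1 ALLOC][2-7 FREE][8-11 ALLOC][12-18 FREE]
Op 5: d = malloc(1) -> d = 2; heap: [0-1 ALLOC][2-2 ALLOC][3-7 FREE][8-11 ALLOC][12-18 FREE]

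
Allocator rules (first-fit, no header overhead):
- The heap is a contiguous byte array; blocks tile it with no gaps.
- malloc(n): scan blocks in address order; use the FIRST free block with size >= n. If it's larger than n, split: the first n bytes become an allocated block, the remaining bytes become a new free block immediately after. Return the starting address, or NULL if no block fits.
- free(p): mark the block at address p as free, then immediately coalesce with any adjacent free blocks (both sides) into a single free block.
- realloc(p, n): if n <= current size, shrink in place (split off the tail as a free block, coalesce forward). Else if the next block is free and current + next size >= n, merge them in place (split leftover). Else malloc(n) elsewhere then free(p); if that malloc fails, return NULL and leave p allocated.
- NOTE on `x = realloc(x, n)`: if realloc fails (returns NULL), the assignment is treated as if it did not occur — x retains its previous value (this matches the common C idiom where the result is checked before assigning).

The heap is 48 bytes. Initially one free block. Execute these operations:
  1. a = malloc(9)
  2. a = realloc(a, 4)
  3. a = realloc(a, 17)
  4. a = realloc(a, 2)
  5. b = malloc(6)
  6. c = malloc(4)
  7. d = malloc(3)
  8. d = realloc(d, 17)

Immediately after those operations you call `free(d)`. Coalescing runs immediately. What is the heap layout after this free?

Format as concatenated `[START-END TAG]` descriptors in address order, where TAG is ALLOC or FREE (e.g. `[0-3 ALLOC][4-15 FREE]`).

Answer: [0-1 ALLOC][2-7 ALLOC][8-11 ALLOC][12-47 FREE]

Derivation:
Op 1: a = malloc(9) -> a = 0; heap: [0-8 ALLOC][9-47 FREE]
Op 2: a = realloc(a, 4) -> a = 0; heap: [0-3 ALLOC][4-47 FREE]
Op 3: a = realloc(a, 17) -> a = 0; heap: [0-16 ALLOC][17-47 FREE]
Op 4: a = realloc(a, 2) -> a = 0; heap: [0-1 ALLOC][2-47 FREE]
Op 5: b = malloc(6) -> b = 2; heap: [0-1 ALLOC][2-7 ALLOC][8-47 FREE]
Op 6: c = malloc(4) -> c = 8; heap: [0-1 ALLOC][2-7 ALLOC][8-11 ALLOC][12-47 FREE]
Op 7: d = malloc(3) -> d = 12; heap: [0-1 ALLOC][2-7 ALLOC][8-11 ALLOC][12-14 ALLOC][15-47 FREE]
Op 8: d = realloc(d, 17) -> d = 12; heap: [0-1 ALLOC][2-7 ALLOC][8-11 ALLOC][12-28 ALLOC][29-47 FREE]
free(d): d = 12 -> block [12-28 ALLOC]; mark free, coalesce with adjacent free neighbors -> [0-1 ALLOC][2-7 ALLOC][8-11 ALLOC][12-47 FREE]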